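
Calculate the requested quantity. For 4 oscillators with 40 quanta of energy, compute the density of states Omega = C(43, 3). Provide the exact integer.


Step 1: Use binomial coefficient C(43, 3)
Step 2: Numerator = 43! / 40!
Step 3: Denominator = 3!
Step 4: Omega = 12341

12341


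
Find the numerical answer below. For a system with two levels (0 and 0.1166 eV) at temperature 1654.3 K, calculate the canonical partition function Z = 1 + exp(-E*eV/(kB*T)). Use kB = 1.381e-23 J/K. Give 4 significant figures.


Step 1: Compute beta*E = E*eV/(kB*T) = 0.1166*1.602e-19/(1.381e-23*1654.3) = 0.8176
Step 2: exp(-beta*E) = exp(-0.8176) = 0.4415
Step 3: Z = 1 + 0.4415 = 1.441

1.441


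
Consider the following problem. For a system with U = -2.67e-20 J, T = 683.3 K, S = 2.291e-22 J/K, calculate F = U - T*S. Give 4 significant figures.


Step 1: T*S = 683.3 * 2.291e-22 = 1.565e-19 J
Step 2: F = U - T*S = -2.67e-20 - 1.565e-19
Step 3: F = -1.832e-19 J

-1.832e-19


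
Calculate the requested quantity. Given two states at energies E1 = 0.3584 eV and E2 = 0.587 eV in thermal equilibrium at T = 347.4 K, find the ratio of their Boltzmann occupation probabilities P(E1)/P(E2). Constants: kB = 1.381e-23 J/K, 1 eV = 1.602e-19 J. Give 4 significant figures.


Step 1: Compute energy difference dE = E1 - E2 = 0.3584 - 0.587 = -0.2286 eV
Step 2: Convert to Joules: dE_J = -0.2286 * 1.602e-19 = -3.662e-20 J
Step 3: Compute exponent = -dE_J / (kB * T) = -(-3.662e-20) / (1.381e-23 * 347.4) = 7.633
Step 4: P(E1)/P(E2) = exp(7.633) = 2066

2066


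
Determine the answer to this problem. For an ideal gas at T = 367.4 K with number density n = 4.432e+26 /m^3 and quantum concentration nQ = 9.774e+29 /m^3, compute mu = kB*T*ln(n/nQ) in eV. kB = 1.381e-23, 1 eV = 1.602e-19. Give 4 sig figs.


Step 1: n/nQ = 4.432e+26/9.774e+29 = 0.0004534
Step 2: ln(n/nQ) = -7.699
Step 3: mu = kB*T*ln(n/nQ) = 5.074e-21*-7.699 = -3.906e-20 J
Step 4: Convert to eV: -3.906e-20/1.602e-19 = -0.2438 eV

-0.2438


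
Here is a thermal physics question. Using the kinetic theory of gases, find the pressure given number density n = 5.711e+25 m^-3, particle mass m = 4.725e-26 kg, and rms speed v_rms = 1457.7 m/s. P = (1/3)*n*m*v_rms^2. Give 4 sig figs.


Step 1: v_rms^2 = 1457.7^2 = 2.125e+06
Step 2: n*m = 5.711e+25*4.725e-26 = 2.698
Step 3: P = (1/3)*2.698*2.125e+06 = 1.911e+06 Pa

1.911e+06


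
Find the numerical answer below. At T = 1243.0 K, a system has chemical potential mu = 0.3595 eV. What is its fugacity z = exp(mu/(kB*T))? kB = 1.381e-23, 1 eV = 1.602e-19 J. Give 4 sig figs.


Step 1: Convert mu to Joules: 0.3595*1.602e-19 = 5.759e-20 J
Step 2: kB*T = 1.381e-23*1243.0 = 1.717e-20 J
Step 3: mu/(kB*T) = 3.355
Step 4: z = exp(3.355) = 28.65

28.65


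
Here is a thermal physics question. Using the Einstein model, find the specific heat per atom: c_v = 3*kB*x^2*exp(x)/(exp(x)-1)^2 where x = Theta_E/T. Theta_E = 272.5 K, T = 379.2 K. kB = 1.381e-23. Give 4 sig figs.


Step 1: x = Theta_E/T = 272.5/379.2 = 0.7186
Step 2: x^2 = 0.5164
Step 3: exp(x) = 2.052
Step 4: c_v = 3*1.381e-23*0.5164*2.052/(2.052-1)^2 = 3.969e-23

3.969e-23


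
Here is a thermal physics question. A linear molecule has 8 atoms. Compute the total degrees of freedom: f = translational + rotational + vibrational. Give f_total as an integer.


Step 1: Translational DOF = 3
Step 2: Rotational DOF (linear) = 2
Step 3: Vibrational DOF = 3*8 - 5 = 19
Step 4: Total = 3 + 2 + 19 = 24

24


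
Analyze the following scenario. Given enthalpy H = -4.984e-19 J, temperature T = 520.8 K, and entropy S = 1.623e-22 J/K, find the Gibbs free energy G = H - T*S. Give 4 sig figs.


Step 1: T*S = 520.8 * 1.623e-22 = 8.453e-20 J
Step 2: G = H - T*S = -4.984e-19 - 8.453e-20
Step 3: G = -5.829e-19 J

-5.829e-19


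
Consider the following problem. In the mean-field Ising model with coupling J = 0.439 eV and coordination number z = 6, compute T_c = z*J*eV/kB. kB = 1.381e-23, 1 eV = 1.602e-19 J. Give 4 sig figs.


Step 1: z*J = 6*0.439 = 2.634 eV
Step 2: Convert to Joules: 2.634*1.602e-19 = 4.22e-19 J
Step 3: T_c = 4.22e-19 / 1.381e-23 = 3.056e+04 K

3.056e+04


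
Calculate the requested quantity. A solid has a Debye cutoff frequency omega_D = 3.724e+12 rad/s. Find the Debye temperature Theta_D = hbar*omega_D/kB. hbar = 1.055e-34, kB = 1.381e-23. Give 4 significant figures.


Step 1: hbar*omega_D = 1.055e-34 * 3.724e+12 = 3.929e-22 J
Step 2: Theta_D = 3.929e-22 / 1.381e-23
Step 3: Theta_D = 28.45 K

28.45


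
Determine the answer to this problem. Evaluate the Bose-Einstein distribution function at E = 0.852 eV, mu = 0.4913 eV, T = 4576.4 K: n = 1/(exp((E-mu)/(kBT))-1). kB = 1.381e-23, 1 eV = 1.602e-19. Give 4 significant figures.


Step 1: (E - mu) = 0.3607 eV
Step 2: x = (E-mu)*eV/(kB*T) = 0.3607*1.602e-19/(1.381e-23*4576.4) = 0.9143
Step 3: exp(x) = 2.495
Step 4: n = 1/(exp(x)-1) = 0.6689

0.6689


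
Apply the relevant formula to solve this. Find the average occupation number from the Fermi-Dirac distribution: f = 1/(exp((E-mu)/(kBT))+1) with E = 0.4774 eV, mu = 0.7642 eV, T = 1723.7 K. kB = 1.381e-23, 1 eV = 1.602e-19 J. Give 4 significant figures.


Step 1: (E - mu) = 0.4774 - 0.7642 = -0.2868 eV
Step 2: Convert: (E-mu)*eV = -4.595e-20 J
Step 3: x = (E-mu)*eV/(kB*T) = -1.93
Step 4: f = 1/(exp(-1.93)+1) = 0.8733

0.8733


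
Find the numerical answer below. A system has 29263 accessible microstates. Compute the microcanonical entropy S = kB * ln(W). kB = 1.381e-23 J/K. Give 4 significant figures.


Step 1: ln(W) = ln(29263) = 10.28
Step 2: S = kB * ln(W) = 1.381e-23 * 10.28
Step 3: S = 1.42e-22 J/K

1.42e-22


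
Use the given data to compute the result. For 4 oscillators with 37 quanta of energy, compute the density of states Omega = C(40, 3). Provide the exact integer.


Step 1: Use binomial coefficient C(40, 3)
Step 2: Numerator = 40! / 37!
Step 3: Denominator = 3!
Step 4: Omega = 9880

9880


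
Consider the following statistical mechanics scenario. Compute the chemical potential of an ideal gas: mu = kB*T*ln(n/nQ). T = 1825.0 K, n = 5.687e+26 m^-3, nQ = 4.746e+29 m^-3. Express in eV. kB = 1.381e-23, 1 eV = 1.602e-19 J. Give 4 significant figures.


Step 1: n/nQ = 5.687e+26/4.746e+29 = 0.001198
Step 2: ln(n/nQ) = -6.727
Step 3: mu = kB*T*ln(n/nQ) = 2.52e-20*-6.727 = -1.695e-19 J
Step 4: Convert to eV: -1.695e-19/1.602e-19 = -1.058 eV

-1.058


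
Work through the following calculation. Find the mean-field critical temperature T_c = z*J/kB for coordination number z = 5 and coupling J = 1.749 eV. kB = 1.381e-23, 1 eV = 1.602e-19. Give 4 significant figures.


Step 1: z*J = 5*1.749 = 8.745 eV
Step 2: Convert to Joules: 8.745*1.602e-19 = 1.401e-18 J
Step 3: T_c = 1.401e-18 / 1.381e-23 = 1.014e+05 K

1.014e+05


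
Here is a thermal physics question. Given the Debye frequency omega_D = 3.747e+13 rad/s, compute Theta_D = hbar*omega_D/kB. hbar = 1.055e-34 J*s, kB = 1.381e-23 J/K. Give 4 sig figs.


Step 1: hbar*omega_D = 1.055e-34 * 3.747e+13 = 3.953e-21 J
Step 2: Theta_D = 3.953e-21 / 1.381e-23
Step 3: Theta_D = 286.2 K

286.2


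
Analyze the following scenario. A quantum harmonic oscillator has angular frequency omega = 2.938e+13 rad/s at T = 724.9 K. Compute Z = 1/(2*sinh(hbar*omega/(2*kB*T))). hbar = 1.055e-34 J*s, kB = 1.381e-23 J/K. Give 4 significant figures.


Step 1: Compute x = hbar*omega/(kB*T) = 1.055e-34*2.938e+13/(1.381e-23*724.9) = 0.3096
Step 2: x/2 = 0.1548
Step 3: sinh(x/2) = 0.1554
Step 4: Z = 1/(2*0.1554) = 3.217

3.217


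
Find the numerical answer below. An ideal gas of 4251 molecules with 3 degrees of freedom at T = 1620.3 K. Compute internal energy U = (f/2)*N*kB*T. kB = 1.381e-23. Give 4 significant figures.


Step 1: f/2 = 3/2 = 1.5
Step 2: N*kB*T = 4251*1.381e-23*1620.3 = 9.512e-17
Step 3: U = 1.5 * 9.512e-17 = 1.427e-16 J

1.427e-16


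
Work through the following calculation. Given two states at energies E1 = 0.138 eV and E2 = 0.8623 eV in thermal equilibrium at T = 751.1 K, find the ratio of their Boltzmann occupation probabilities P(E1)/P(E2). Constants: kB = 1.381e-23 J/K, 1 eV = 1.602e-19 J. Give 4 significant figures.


Step 1: Compute energy difference dE = E1 - E2 = 0.138 - 0.8623 = -0.7243 eV
Step 2: Convert to Joules: dE_J = -0.7243 * 1.602e-19 = -1.16e-19 J
Step 3: Compute exponent = -dE_J / (kB * T) = -(-1.16e-19) / (1.381e-23 * 751.1) = 11.19
Step 4: P(E1)/P(E2) = exp(11.19) = 7.214e+04

7.214e+04


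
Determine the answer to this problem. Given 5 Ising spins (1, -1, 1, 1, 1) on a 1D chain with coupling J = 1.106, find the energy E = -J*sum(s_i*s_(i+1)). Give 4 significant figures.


Step 1: Nearest-neighbor products: -1, -1, 1, 1
Step 2: Sum of products = 0
Step 3: E = -1.106 * 0 = 0

0


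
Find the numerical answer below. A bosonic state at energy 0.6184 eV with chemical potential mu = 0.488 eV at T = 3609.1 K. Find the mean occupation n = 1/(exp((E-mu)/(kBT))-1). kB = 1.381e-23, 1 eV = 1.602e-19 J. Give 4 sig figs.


Step 1: (E - mu) = 0.1304 eV
Step 2: x = (E-mu)*eV/(kB*T) = 0.1304*1.602e-19/(1.381e-23*3609.1) = 0.4191
Step 3: exp(x) = 1.521
Step 4: n = 1/(exp(x)-1) = 1.921

1.921


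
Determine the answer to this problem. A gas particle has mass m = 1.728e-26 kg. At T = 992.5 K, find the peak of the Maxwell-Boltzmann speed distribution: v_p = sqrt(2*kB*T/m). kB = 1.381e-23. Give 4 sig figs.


Step 1: Numerator = 2*kB*T = 2*1.381e-23*992.5 = 2.741e-20
Step 2: Ratio = 2.741e-20 / 1.728e-26 = 1.586e+06
Step 3: v_p = sqrt(1.586e+06) = 1260 m/s

1260


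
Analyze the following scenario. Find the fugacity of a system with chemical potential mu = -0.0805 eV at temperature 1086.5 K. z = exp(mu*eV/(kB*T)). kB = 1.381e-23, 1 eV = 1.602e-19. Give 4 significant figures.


Step 1: Convert mu to Joules: -0.0805*1.602e-19 = -1.29e-20 J
Step 2: kB*T = 1.381e-23*1086.5 = 1.5e-20 J
Step 3: mu/(kB*T) = -0.8595
Step 4: z = exp(-0.8595) = 0.4234

0.4234


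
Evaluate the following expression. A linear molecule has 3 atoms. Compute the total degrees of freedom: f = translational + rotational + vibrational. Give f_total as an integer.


Step 1: Translational DOF = 3
Step 2: Rotational DOF (linear) = 2
Step 3: Vibrational DOF = 3*3 - 5 = 4
Step 4: Total = 3 + 2 + 4 = 9

9


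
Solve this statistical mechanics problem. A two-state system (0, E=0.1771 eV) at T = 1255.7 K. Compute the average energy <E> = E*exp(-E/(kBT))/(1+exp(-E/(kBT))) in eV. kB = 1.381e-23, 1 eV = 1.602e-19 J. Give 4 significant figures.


Step 1: beta*E = 0.1771*1.602e-19/(1.381e-23*1255.7) = 1.636
Step 2: exp(-beta*E) = 0.1947
Step 3: <E> = 0.1771*0.1947/(1+0.1947) = 0.02887 eV

0.02887


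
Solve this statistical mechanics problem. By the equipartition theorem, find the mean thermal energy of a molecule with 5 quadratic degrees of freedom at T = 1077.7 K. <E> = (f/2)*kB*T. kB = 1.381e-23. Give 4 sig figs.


Step 1: f/2 = 5/2 = 2.5
Step 2: kB*T = 1.381e-23 * 1077.7 = 1.488e-20
Step 3: <E> = 2.5 * 1.488e-20 = 3.721e-20 J

3.721e-20


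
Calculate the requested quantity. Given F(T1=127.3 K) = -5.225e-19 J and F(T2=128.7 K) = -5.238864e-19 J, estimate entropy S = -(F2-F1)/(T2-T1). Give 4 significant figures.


Step 1: dF = F2 - F1 = -5.238864e-19 - (-5.225e-19) = -1.3864e-21 J
Step 2: dT = T2 - T1 = 128.7 - 127.3 = 1.4 K
Step 3: S = -dF/dT = -(-1.3864e-21)/1.4 = 9.903e-22 J/K

9.903e-22


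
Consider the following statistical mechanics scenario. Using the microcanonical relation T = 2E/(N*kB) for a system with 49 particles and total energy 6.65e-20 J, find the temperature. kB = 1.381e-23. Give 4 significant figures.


Step 1: Numerator = 2*E = 2*6.65e-20 = 1.33e-19 J
Step 2: Denominator = N*kB = 49*1.381e-23 = 6.767e-22
Step 3: T = 1.33e-19 / 6.767e-22 = 196.5 K

196.5


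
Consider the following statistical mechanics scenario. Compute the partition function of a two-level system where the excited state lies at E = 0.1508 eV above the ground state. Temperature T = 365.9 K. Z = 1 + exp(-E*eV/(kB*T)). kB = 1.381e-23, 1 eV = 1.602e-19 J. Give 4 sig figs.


Step 1: Compute beta*E = E*eV/(kB*T) = 0.1508*1.602e-19/(1.381e-23*365.9) = 4.781
Step 2: exp(-beta*E) = exp(-4.781) = 0.008389
Step 3: Z = 1 + 0.008389 = 1.008

1.008


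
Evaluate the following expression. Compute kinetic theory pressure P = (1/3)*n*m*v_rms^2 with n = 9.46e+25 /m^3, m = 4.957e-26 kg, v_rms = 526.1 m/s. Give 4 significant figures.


Step 1: v_rms^2 = 526.1^2 = 2.768e+05
Step 2: n*m = 9.46e+25*4.957e-26 = 4.689
Step 3: P = (1/3)*4.689*2.768e+05 = 4.326e+05 Pa

4.326e+05


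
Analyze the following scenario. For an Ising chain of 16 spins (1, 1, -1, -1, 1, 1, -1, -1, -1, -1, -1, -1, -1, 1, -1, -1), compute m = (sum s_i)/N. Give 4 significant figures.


Step 1: Count up spins (+1): 5, down spins (-1): 11
Step 2: Total magnetization M = 5 - 11 = -6
Step 3: m = M/N = -6/16 = -0.375

-0.375


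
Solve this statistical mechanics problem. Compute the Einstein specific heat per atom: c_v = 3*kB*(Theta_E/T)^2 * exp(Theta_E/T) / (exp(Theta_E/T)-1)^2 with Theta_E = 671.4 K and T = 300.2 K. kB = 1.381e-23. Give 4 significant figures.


Step 1: x = Theta_E/T = 671.4/300.2 = 2.237
Step 2: x^2 = 5.002
Step 3: exp(x) = 9.361
Step 4: c_v = 3*1.381e-23*5.002*9.361/(9.361-1)^2 = 2.775e-23

2.775e-23


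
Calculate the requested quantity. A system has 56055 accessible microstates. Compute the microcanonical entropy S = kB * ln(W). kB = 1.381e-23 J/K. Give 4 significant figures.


Step 1: ln(W) = ln(56055) = 10.93
Step 2: S = kB * ln(W) = 1.381e-23 * 10.93
Step 3: S = 1.51e-22 J/K

1.51e-22


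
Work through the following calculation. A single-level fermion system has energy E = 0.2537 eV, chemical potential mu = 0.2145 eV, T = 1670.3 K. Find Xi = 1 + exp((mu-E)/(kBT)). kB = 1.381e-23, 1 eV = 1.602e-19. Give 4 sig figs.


Step 1: (mu - E) = 0.2145 - 0.2537 = -0.0392 eV
Step 2: x = (mu-E)*eV/(kB*T) = -0.0392*1.602e-19/(1.381e-23*1670.3) = -0.2722
Step 3: exp(x) = 0.7617
Step 4: Xi = 1 + 0.7617 = 1.762

1.762


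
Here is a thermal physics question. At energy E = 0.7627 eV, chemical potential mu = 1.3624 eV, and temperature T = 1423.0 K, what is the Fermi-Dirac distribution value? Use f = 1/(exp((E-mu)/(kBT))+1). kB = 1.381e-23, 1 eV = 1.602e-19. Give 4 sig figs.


Step 1: (E - mu) = 0.7627 - 1.3624 = -0.5997 eV
Step 2: Convert: (E-mu)*eV = -9.607e-20 J
Step 3: x = (E-mu)*eV/(kB*T) = -4.889
Step 4: f = 1/(exp(-4.889)+1) = 0.9925

0.9925


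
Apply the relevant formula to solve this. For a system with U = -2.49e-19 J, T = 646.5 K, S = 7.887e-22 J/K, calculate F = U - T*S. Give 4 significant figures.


Step 1: T*S = 646.5 * 7.887e-22 = 5.099e-19 J
Step 2: F = U - T*S = -2.49e-19 - 5.099e-19
Step 3: F = -7.589e-19 J

-7.589e-19


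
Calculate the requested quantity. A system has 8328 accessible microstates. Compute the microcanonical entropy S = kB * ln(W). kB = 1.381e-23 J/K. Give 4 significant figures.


Step 1: ln(W) = ln(8328) = 9.027
Step 2: S = kB * ln(W) = 1.381e-23 * 9.027
Step 3: S = 1.247e-22 J/K

1.247e-22


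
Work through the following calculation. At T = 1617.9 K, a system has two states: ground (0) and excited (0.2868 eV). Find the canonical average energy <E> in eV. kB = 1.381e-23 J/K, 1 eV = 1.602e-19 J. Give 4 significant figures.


Step 1: beta*E = 0.2868*1.602e-19/(1.381e-23*1617.9) = 2.056
Step 2: exp(-beta*E) = 0.1279
Step 3: <E> = 0.2868*0.1279/(1+0.1279) = 0.03253 eV

0.03253


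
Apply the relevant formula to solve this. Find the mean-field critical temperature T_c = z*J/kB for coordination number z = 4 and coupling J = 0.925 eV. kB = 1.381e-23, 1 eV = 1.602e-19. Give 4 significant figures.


Step 1: z*J = 4*0.925 = 3.7 eV
Step 2: Convert to Joules: 3.7*1.602e-19 = 5.927e-19 J
Step 3: T_c = 5.927e-19 / 1.381e-23 = 4.292e+04 K

4.292e+04


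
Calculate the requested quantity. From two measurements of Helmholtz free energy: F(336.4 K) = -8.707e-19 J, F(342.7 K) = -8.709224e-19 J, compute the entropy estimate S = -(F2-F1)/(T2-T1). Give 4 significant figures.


Step 1: dF = F2 - F1 = -8.709224e-19 - (-8.707e-19) = -2.224e-22 J
Step 2: dT = T2 - T1 = 342.7 - 336.4 = 6.3 K
Step 3: S = -dF/dT = -(-2.224e-22)/6.3 = 3.53e-23 J/K

3.53e-23


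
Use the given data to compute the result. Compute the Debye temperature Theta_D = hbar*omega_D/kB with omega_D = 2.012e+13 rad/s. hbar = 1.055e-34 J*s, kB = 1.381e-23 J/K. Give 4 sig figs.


Step 1: hbar*omega_D = 1.055e-34 * 2.012e+13 = 2.123e-21 J
Step 2: Theta_D = 2.123e-21 / 1.381e-23
Step 3: Theta_D = 153.7 K

153.7


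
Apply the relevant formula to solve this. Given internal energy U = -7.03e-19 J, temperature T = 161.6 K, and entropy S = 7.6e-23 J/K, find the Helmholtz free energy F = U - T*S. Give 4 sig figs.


Step 1: T*S = 161.6 * 7.6e-23 = 1.228e-20 J
Step 2: F = U - T*S = -7.03e-19 - 1.228e-20
Step 3: F = -7.153e-19 J

-7.153e-19


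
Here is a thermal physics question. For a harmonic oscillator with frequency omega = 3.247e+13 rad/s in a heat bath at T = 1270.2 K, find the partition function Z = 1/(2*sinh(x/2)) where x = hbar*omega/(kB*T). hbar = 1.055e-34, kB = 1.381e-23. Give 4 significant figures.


Step 1: Compute x = hbar*omega/(kB*T) = 1.055e-34*3.247e+13/(1.381e-23*1270.2) = 0.1953
Step 2: x/2 = 0.09764
Step 3: sinh(x/2) = 0.0978
Step 4: Z = 1/(2*0.0978) = 5.113

5.113


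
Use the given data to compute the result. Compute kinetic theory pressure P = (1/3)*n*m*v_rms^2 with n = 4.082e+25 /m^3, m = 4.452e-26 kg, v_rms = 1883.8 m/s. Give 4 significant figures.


Step 1: v_rms^2 = 1883.8^2 = 3.549e+06
Step 2: n*m = 4.082e+25*4.452e-26 = 1.817
Step 3: P = (1/3)*1.817*3.549e+06 = 2.15e+06 Pa

2.15e+06


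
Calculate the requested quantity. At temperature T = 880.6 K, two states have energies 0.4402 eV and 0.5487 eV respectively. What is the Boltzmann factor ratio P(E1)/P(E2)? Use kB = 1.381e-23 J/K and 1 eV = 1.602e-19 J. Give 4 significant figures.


Step 1: Compute energy difference dE = E1 - E2 = 0.4402 - 0.5487 = -0.1085 eV
Step 2: Convert to Joules: dE_J = -0.1085 * 1.602e-19 = -1.738e-20 J
Step 3: Compute exponent = -dE_J / (kB * T) = -(-1.738e-20) / (1.381e-23 * 880.6) = 1.429
Step 4: P(E1)/P(E2) = exp(1.429) = 4.176

4.176


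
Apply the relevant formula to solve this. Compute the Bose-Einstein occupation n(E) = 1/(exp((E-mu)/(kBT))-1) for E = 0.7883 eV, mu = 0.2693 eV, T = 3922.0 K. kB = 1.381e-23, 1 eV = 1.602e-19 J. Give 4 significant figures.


Step 1: (E - mu) = 0.519 eV
Step 2: x = (E-mu)*eV/(kB*T) = 0.519*1.602e-19/(1.381e-23*3922.0) = 1.535
Step 3: exp(x) = 4.642
Step 4: n = 1/(exp(x)-1) = 0.2746

0.2746


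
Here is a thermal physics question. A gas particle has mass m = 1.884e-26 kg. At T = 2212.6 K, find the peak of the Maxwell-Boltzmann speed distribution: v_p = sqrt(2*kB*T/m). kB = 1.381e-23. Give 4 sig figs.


Step 1: Numerator = 2*kB*T = 2*1.381e-23*2212.6 = 6.111e-20
Step 2: Ratio = 6.111e-20 / 1.884e-26 = 3.244e+06
Step 3: v_p = sqrt(3.244e+06) = 1801 m/s

1801


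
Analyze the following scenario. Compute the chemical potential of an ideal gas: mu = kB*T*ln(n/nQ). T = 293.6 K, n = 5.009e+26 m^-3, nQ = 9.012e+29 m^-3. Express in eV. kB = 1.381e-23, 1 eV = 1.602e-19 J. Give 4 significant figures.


Step 1: n/nQ = 5.009e+26/9.012e+29 = 0.0005558
Step 2: ln(n/nQ) = -7.495
Step 3: mu = kB*T*ln(n/nQ) = 4.055e-21*-7.495 = -3.039e-20 J
Step 4: Convert to eV: -3.039e-20/1.602e-19 = -0.1897 eV

-0.1897


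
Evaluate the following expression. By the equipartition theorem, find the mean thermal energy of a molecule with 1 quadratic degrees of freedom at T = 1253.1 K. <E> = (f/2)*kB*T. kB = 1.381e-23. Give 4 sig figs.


Step 1: f/2 = 1/2 = 0.5
Step 2: kB*T = 1.381e-23 * 1253.1 = 1.731e-20
Step 3: <E> = 0.5 * 1.731e-20 = 8.653e-21 J

8.653e-21


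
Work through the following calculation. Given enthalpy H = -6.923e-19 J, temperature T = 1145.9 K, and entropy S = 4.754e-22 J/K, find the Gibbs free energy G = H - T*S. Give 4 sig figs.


Step 1: T*S = 1145.9 * 4.754e-22 = 5.448e-19 J
Step 2: G = H - T*S = -6.923e-19 - 5.448e-19
Step 3: G = -1.237e-18 J

-1.237e-18


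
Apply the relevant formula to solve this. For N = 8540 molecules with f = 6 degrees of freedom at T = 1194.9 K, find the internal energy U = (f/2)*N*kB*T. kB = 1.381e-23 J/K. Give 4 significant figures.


Step 1: f/2 = 6/2 = 3.0
Step 2: N*kB*T = 8540*1.381e-23*1194.9 = 1.409e-16
Step 3: U = 3.0 * 1.409e-16 = 4.228e-16 J

4.228e-16


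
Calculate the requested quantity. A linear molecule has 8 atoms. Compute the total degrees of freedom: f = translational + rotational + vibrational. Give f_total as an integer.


Step 1: Translational DOF = 3
Step 2: Rotational DOF (linear) = 2
Step 3: Vibrational DOF = 3*8 - 5 = 19
Step 4: Total = 3 + 2 + 19 = 24

24


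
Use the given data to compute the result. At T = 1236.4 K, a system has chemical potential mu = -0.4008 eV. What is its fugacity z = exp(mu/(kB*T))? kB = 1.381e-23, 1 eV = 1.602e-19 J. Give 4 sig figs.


Step 1: Convert mu to Joules: -0.4008*1.602e-19 = -6.421e-20 J
Step 2: kB*T = 1.381e-23*1236.4 = 1.707e-20 J
Step 3: mu/(kB*T) = -3.76
Step 4: z = exp(-3.76) = 0.02327

0.02327


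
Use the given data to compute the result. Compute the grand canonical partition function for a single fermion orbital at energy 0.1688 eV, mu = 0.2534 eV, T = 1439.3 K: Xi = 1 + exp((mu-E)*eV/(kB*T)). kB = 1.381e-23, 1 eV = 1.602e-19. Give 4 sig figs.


Step 1: (mu - E) = 0.2534 - 0.1688 = 0.0846 eV
Step 2: x = (mu-E)*eV/(kB*T) = 0.0846*1.602e-19/(1.381e-23*1439.3) = 0.6818
Step 3: exp(x) = 1.978
Step 4: Xi = 1 + 1.978 = 2.978

2.978


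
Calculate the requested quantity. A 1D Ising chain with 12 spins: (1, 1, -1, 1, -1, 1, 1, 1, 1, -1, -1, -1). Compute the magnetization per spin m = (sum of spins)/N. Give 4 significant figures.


Step 1: Count up spins (+1): 7, down spins (-1): 5
Step 2: Total magnetization M = 7 - 5 = 2
Step 3: m = M/N = 2/12 = 0.1667

0.1667


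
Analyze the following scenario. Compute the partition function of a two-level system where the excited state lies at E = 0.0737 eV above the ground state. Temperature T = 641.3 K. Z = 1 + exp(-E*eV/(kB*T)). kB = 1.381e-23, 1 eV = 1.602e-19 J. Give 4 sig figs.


Step 1: Compute beta*E = E*eV/(kB*T) = 0.0737*1.602e-19/(1.381e-23*641.3) = 1.333
Step 2: exp(-beta*E) = exp(-1.333) = 0.2636
Step 3: Z = 1 + 0.2636 = 1.264

1.264


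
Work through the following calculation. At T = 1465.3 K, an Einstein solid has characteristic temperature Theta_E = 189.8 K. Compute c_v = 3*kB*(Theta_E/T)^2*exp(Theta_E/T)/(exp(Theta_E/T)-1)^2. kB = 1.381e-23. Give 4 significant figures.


Step 1: x = Theta_E/T = 189.8/1465.3 = 0.1295
Step 2: x^2 = 0.01678
Step 3: exp(x) = 1.138
Step 4: c_v = 3*1.381e-23*0.01678*1.138/(1.138-1)^2 = 4.137e-23

4.137e-23


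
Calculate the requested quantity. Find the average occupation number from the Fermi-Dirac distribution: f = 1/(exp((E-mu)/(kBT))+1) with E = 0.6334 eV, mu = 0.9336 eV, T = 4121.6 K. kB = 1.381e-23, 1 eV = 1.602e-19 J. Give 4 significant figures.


Step 1: (E - mu) = 0.6334 - 0.9336 = -0.3002 eV
Step 2: Convert: (E-mu)*eV = -4.809e-20 J
Step 3: x = (E-mu)*eV/(kB*T) = -0.8449
Step 4: f = 1/(exp(-0.8449)+1) = 0.6995

0.6995


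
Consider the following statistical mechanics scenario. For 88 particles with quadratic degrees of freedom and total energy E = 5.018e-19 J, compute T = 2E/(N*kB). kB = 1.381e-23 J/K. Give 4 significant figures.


Step 1: Numerator = 2*E = 2*5.018e-19 = 1.004e-18 J
Step 2: Denominator = N*kB = 88*1.381e-23 = 1.215e-21
Step 3: T = 1.004e-18 / 1.215e-21 = 825.8 K

825.8


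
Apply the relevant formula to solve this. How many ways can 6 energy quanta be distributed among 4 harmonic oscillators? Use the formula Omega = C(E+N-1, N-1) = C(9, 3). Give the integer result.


Step 1: Use binomial coefficient C(9, 3)
Step 2: Numerator = 9! / 6!
Step 3: Denominator = 3!
Step 4: Omega = 84

84


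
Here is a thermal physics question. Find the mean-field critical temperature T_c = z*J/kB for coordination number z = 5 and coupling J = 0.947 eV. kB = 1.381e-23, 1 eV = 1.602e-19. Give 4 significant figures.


Step 1: z*J = 5*0.947 = 4.735 eV
Step 2: Convert to Joules: 4.735*1.602e-19 = 7.585e-19 J
Step 3: T_c = 7.585e-19 / 1.381e-23 = 5.493e+04 K

5.493e+04


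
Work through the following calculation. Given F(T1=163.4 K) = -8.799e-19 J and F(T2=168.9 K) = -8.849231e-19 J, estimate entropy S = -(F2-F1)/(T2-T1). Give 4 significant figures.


Step 1: dF = F2 - F1 = -8.849231e-19 - (-8.799e-19) = -5.0231e-21 J
Step 2: dT = T2 - T1 = 168.9 - 163.4 = 5.5 K
Step 3: S = -dF/dT = -(-5.0231e-21)/5.5 = 9.133e-22 J/K

9.133e-22


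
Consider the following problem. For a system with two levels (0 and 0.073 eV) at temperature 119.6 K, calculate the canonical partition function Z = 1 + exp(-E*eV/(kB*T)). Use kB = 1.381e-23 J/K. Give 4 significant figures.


Step 1: Compute beta*E = E*eV/(kB*T) = 0.073*1.602e-19/(1.381e-23*119.6) = 7.08
Step 2: exp(-beta*E) = exp(-7.08) = 0.0008414
Step 3: Z = 1 + 0.0008414 = 1.001

1.001


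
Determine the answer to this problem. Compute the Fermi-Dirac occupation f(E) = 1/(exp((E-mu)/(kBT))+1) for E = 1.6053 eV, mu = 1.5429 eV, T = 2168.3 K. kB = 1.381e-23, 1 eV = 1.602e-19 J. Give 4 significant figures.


Step 1: (E - mu) = 1.6053 - 1.5429 = 0.0624 eV
Step 2: Convert: (E-mu)*eV = 9.996e-21 J
Step 3: x = (E-mu)*eV/(kB*T) = 0.3338
Step 4: f = 1/(exp(0.3338)+1) = 0.4173

0.4173


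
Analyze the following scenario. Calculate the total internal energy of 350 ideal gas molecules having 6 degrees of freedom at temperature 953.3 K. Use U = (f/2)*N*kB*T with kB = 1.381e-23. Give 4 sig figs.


Step 1: f/2 = 6/2 = 3.0
Step 2: N*kB*T = 350*1.381e-23*953.3 = 4.608e-18
Step 3: U = 3.0 * 4.608e-18 = 1.382e-17 J

1.382e-17


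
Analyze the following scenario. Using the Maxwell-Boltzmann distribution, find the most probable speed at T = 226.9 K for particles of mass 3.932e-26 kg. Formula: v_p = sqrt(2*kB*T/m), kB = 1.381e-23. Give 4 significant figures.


Step 1: Numerator = 2*kB*T = 2*1.381e-23*226.9 = 6.267e-21
Step 2: Ratio = 6.267e-21 / 3.932e-26 = 1.594e+05
Step 3: v_p = sqrt(1.594e+05) = 399.2 m/s

399.2


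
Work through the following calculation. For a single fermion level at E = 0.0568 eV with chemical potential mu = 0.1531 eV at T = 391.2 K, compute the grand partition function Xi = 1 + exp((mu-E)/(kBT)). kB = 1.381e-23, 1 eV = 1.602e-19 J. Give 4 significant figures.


Step 1: (mu - E) = 0.1531 - 0.0568 = 0.0963 eV
Step 2: x = (mu-E)*eV/(kB*T) = 0.0963*1.602e-19/(1.381e-23*391.2) = 2.856
Step 3: exp(x) = 17.38
Step 4: Xi = 1 + 17.38 = 18.38

18.38


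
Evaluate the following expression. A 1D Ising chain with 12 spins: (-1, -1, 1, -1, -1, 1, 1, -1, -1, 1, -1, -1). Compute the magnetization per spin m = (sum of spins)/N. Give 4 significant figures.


Step 1: Count up spins (+1): 4, down spins (-1): 8
Step 2: Total magnetization M = 4 - 8 = -4
Step 3: m = M/N = -4/12 = -0.3333

-0.3333


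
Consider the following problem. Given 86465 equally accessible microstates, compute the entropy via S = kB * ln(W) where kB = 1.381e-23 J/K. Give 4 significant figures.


Step 1: ln(W) = ln(86465) = 11.37
Step 2: S = kB * ln(W) = 1.381e-23 * 11.37
Step 3: S = 1.57e-22 J/K

1.57e-22


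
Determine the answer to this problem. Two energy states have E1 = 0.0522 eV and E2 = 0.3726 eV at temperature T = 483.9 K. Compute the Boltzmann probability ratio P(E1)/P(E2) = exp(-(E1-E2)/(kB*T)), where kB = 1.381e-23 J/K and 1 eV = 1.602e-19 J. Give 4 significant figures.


Step 1: Compute energy difference dE = E1 - E2 = 0.0522 - 0.3726 = -0.3204 eV
Step 2: Convert to Joules: dE_J = -0.3204 * 1.602e-19 = -5.133e-20 J
Step 3: Compute exponent = -dE_J / (kB * T) = -(-5.133e-20) / (1.381e-23 * 483.9) = 7.681
Step 4: P(E1)/P(E2) = exp(7.681) = 2166

2166


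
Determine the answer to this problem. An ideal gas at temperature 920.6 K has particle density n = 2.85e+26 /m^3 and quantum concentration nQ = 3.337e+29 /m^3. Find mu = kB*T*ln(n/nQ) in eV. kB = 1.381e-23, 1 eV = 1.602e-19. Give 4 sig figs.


Step 1: n/nQ = 2.85e+26/3.337e+29 = 0.0008541
Step 2: ln(n/nQ) = -7.066
Step 3: mu = kB*T*ln(n/nQ) = 1.271e-20*-7.066 = -8.983e-20 J
Step 4: Convert to eV: -8.983e-20/1.602e-19 = -0.5607 eV

-0.5607


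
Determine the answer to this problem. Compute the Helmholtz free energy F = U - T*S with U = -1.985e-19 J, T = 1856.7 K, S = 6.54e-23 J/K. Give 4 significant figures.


Step 1: T*S = 1856.7 * 6.54e-23 = 1.214e-19 J
Step 2: F = U - T*S = -1.985e-19 - 1.214e-19
Step 3: F = -3.199e-19 J

-3.199e-19


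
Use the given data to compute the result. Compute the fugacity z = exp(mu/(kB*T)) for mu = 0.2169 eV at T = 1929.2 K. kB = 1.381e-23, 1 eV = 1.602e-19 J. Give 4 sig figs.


Step 1: Convert mu to Joules: 0.2169*1.602e-19 = 3.475e-20 J
Step 2: kB*T = 1.381e-23*1929.2 = 2.664e-20 J
Step 3: mu/(kB*T) = 1.304
Step 4: z = exp(1.304) = 3.685

3.685


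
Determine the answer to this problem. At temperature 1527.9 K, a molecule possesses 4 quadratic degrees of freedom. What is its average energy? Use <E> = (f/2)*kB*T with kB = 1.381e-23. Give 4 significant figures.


Step 1: f/2 = 4/2 = 2
Step 2: kB*T = 1.381e-23 * 1527.9 = 2.11e-20
Step 3: <E> = 2 * 2.11e-20 = 4.22e-20 J

4.22e-20


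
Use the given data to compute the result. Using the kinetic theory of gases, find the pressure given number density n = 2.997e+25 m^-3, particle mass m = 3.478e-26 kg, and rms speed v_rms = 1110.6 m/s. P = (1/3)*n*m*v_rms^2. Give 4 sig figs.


Step 1: v_rms^2 = 1110.6^2 = 1.233e+06
Step 2: n*m = 2.997e+25*3.478e-26 = 1.042
Step 3: P = (1/3)*1.042*1.233e+06 = 4.286e+05 Pa

4.286e+05


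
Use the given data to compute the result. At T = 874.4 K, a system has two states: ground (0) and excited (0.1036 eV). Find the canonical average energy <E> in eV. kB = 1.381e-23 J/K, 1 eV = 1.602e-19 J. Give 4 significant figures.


Step 1: beta*E = 0.1036*1.602e-19/(1.381e-23*874.4) = 1.374
Step 2: exp(-beta*E) = 0.253
Step 3: <E> = 0.1036*0.253/(1+0.253) = 0.02092 eV

0.02092


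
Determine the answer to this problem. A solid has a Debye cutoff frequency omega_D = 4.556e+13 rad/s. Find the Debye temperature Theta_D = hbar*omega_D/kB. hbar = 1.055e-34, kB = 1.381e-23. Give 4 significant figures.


Step 1: hbar*omega_D = 1.055e-34 * 4.556e+13 = 4.807e-21 J
Step 2: Theta_D = 4.807e-21 / 1.381e-23
Step 3: Theta_D = 348.1 K

348.1


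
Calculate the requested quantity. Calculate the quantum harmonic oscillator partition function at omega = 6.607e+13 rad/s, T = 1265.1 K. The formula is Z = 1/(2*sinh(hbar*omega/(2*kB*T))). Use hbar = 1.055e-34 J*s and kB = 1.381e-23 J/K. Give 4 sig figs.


Step 1: Compute x = hbar*omega/(kB*T) = 1.055e-34*6.607e+13/(1.381e-23*1265.1) = 0.399
Step 2: x/2 = 0.1995
Step 3: sinh(x/2) = 0.2008
Step 4: Z = 1/(2*0.2008) = 2.49

2.49


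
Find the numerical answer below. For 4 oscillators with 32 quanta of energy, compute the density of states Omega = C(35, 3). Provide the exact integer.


Step 1: Use binomial coefficient C(35, 3)
Step 2: Numerator = 35! / 32!
Step 3: Denominator = 3!
Step 4: Omega = 6545

6545


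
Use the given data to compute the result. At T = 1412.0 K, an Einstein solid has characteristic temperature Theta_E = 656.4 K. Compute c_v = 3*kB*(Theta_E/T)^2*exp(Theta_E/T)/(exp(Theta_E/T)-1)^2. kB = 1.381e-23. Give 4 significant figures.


Step 1: x = Theta_E/T = 656.4/1412.0 = 0.4649
Step 2: x^2 = 0.2161
Step 3: exp(x) = 1.592
Step 4: c_v = 3*1.381e-23*0.2161*1.592/(1.592-1)^2 = 4.069e-23

4.069e-23


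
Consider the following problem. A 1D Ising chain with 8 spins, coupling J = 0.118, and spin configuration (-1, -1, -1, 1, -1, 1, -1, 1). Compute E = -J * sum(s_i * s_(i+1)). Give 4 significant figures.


Step 1: Nearest-neighbor products: 1, 1, -1, -1, -1, -1, -1
Step 2: Sum of products = -3
Step 3: E = -0.118 * -3 = 0.354

0.354


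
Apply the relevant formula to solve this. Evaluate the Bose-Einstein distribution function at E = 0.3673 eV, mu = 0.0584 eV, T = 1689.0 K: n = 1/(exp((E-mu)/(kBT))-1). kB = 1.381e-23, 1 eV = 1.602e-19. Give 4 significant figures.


Step 1: (E - mu) = 0.3089 eV
Step 2: x = (E-mu)*eV/(kB*T) = 0.3089*1.602e-19/(1.381e-23*1689.0) = 2.122
Step 3: exp(x) = 8.344
Step 4: n = 1/(exp(x)-1) = 0.1362

0.1362


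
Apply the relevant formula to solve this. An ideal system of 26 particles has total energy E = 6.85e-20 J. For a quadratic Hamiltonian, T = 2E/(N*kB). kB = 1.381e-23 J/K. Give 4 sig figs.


Step 1: Numerator = 2*E = 2*6.85e-20 = 1.37e-19 J
Step 2: Denominator = N*kB = 26*1.381e-23 = 3.591e-22
Step 3: T = 1.37e-19 / 3.591e-22 = 381.6 K

381.6


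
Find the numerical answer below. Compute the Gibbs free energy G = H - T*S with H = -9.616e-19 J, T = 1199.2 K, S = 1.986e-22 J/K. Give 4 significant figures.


Step 1: T*S = 1199.2 * 1.986e-22 = 2.382e-19 J
Step 2: G = H - T*S = -9.616e-19 - 2.382e-19
Step 3: G = -1.2e-18 J

-1.2e-18


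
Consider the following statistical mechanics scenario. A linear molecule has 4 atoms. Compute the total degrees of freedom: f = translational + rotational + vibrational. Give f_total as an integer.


Step 1: Translational DOF = 3
Step 2: Rotational DOF (linear) = 2
Step 3: Vibrational DOF = 3*4 - 5 = 7
Step 4: Total = 3 + 2 + 7 = 12

12


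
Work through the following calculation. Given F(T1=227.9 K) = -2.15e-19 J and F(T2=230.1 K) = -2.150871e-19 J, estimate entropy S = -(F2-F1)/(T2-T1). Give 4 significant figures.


Step 1: dF = F2 - F1 = -2.150871e-19 - (-2.15e-19) = -8.71e-23 J
Step 2: dT = T2 - T1 = 230.1 - 227.9 = 2.2 K
Step 3: S = -dF/dT = -(-8.71e-23)/2.2 = 3.959e-23 J/K

3.959e-23


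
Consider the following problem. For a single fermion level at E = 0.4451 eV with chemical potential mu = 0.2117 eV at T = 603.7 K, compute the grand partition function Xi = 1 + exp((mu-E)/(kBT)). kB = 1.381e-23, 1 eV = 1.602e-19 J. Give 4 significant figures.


Step 1: (mu - E) = 0.2117 - 0.4451 = -0.2334 eV
Step 2: x = (mu-E)*eV/(kB*T) = -0.2334*1.602e-19/(1.381e-23*603.7) = -4.485
Step 3: exp(x) = 0.01128
Step 4: Xi = 1 + 0.01128 = 1.011

1.011


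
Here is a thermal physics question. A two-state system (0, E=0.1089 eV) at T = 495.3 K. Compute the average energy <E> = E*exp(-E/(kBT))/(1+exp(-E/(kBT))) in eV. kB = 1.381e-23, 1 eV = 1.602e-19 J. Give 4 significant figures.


Step 1: beta*E = 0.1089*1.602e-19/(1.381e-23*495.3) = 2.551
Step 2: exp(-beta*E) = 0.07804
Step 3: <E> = 0.1089*0.07804/(1+0.07804) = 0.007883 eV

0.007883


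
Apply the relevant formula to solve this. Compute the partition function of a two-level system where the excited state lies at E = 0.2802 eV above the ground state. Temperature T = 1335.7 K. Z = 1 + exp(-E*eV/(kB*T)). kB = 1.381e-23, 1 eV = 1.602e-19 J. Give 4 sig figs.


Step 1: Compute beta*E = E*eV/(kB*T) = 0.2802*1.602e-19/(1.381e-23*1335.7) = 2.433
Step 2: exp(-beta*E) = exp(-2.433) = 0.08773
Step 3: Z = 1 + 0.08773 = 1.088

1.088


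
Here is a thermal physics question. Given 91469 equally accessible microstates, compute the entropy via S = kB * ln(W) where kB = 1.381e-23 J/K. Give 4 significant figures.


Step 1: ln(W) = ln(91469) = 11.42
Step 2: S = kB * ln(W) = 1.381e-23 * 11.42
Step 3: S = 1.578e-22 J/K

1.578e-22


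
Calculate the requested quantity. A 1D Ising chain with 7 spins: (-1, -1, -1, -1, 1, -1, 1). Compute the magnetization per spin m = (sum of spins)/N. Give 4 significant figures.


Step 1: Count up spins (+1): 2, down spins (-1): 5
Step 2: Total magnetization M = 2 - 5 = -3
Step 3: m = M/N = -3/7 = -0.4286

-0.4286


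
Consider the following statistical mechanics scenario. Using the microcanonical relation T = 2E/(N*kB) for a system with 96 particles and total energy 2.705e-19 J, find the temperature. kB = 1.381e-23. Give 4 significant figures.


Step 1: Numerator = 2*E = 2*2.705e-19 = 5.41e-19 J
Step 2: Denominator = N*kB = 96*1.381e-23 = 1.326e-21
Step 3: T = 5.41e-19 / 1.326e-21 = 408.1 K

408.1


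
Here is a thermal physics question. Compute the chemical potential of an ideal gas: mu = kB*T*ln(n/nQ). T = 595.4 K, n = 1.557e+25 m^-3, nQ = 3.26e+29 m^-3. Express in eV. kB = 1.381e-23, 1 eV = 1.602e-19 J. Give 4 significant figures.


Step 1: n/nQ = 1.557e+25/3.26e+29 = 4.776e-05
Step 2: ln(n/nQ) = -9.949
Step 3: mu = kB*T*ln(n/nQ) = 8.222e-21*-9.949 = -8.181e-20 J
Step 4: Convert to eV: -8.181e-20/1.602e-19 = -0.5107 eV

-0.5107


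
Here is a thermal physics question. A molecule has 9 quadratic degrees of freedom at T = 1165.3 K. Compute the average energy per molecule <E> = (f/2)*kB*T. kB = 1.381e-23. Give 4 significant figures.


Step 1: f/2 = 9/2 = 4.5
Step 2: kB*T = 1.381e-23 * 1165.3 = 1.609e-20
Step 3: <E> = 4.5 * 1.609e-20 = 7.242e-20 J

7.242e-20


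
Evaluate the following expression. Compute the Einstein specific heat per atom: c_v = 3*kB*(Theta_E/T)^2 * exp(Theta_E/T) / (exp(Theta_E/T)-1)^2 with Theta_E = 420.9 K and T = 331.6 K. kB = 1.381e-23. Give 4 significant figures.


Step 1: x = Theta_E/T = 420.9/331.6 = 1.269
Step 2: x^2 = 1.611
Step 3: exp(x) = 3.558
Step 4: c_v = 3*1.381e-23*1.611*3.558/(3.558-1)^2 = 3.629e-23

3.629e-23


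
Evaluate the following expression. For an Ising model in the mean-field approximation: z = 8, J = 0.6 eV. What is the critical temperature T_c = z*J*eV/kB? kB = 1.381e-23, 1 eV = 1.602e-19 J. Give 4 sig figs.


Step 1: z*J = 8*0.6 = 4.8 eV
Step 2: Convert to Joules: 4.8*1.602e-19 = 7.69e-19 J
Step 3: T_c = 7.69e-19 / 1.381e-23 = 5.568e+04 K

5.568e+04


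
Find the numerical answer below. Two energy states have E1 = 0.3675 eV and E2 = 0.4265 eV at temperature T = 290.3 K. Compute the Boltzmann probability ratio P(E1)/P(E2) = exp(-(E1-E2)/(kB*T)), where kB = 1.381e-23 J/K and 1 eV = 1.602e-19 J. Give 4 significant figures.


Step 1: Compute energy difference dE = E1 - E2 = 0.3675 - 0.4265 = -0.059 eV
Step 2: Convert to Joules: dE_J = -0.059 * 1.602e-19 = -9.452e-21 J
Step 3: Compute exponent = -dE_J / (kB * T) = -(-9.452e-21) / (1.381e-23 * 290.3) = 2.358
Step 4: P(E1)/P(E2) = exp(2.358) = 10.57

10.57


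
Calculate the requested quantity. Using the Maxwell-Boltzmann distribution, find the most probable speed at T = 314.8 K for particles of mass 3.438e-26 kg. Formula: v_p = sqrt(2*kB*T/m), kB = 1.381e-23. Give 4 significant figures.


Step 1: Numerator = 2*kB*T = 2*1.381e-23*314.8 = 8.695e-21
Step 2: Ratio = 8.695e-21 / 3.438e-26 = 2.529e+05
Step 3: v_p = sqrt(2.529e+05) = 502.9 m/s

502.9


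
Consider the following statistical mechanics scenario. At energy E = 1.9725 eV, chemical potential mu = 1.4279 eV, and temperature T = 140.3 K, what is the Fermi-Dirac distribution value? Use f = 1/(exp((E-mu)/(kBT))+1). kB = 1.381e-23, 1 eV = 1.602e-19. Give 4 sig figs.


Step 1: (E - mu) = 1.9725 - 1.4279 = 0.5446 eV
Step 2: Convert: (E-mu)*eV = 8.724e-20 J
Step 3: x = (E-mu)*eV/(kB*T) = 45.03
Step 4: f = 1/(exp(45.03)+1) = 2.782e-20

2.782e-20


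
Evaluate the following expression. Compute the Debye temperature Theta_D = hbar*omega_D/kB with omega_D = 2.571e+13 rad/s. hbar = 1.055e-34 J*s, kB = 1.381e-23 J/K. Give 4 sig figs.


Step 1: hbar*omega_D = 1.055e-34 * 2.571e+13 = 2.712e-21 J
Step 2: Theta_D = 2.712e-21 / 1.381e-23
Step 3: Theta_D = 196.4 K

196.4


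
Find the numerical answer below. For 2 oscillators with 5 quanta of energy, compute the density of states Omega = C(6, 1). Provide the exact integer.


Step 1: Use binomial coefficient C(6, 1)
Step 2: Numerator = 6! / 5!
Step 3: Denominator = 1!
Step 4: Omega = 6

6


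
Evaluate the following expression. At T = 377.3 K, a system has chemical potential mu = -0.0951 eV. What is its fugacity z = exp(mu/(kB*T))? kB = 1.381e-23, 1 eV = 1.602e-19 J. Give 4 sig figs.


Step 1: Convert mu to Joules: -0.0951*1.602e-19 = -1.524e-20 J
Step 2: kB*T = 1.381e-23*377.3 = 5.211e-21 J
Step 3: mu/(kB*T) = -2.924
Step 4: z = exp(-2.924) = 0.05372

0.05372
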